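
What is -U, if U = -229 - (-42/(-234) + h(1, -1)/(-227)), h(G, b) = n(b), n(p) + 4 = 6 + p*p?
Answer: 2028809/8853 ≈ 229.17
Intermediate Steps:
n(p) = 2 + p**2 (n(p) = -4 + (6 + p*p) = -4 + (6 + p**2) = 2 + p**2)
h(G, b) = 2 + b**2
U = -2028809/8853 (U = -229 - (-42/(-234) + (2 + (-1)**2)/(-227)) = -229 - (-42*(-1/234) + (2 + 1)*(-1/227)) = -229 - (7/39 + 3*(-1/227)) = -229 - (7/39 - 3/227) = -229 - 1*1472/8853 = -229 - 1472/8853 = -2028809/8853 ≈ -229.17)
-U = -1*(-2028809/8853) = 2028809/8853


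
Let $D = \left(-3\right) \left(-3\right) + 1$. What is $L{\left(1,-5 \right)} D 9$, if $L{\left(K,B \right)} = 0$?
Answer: $0$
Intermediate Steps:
$D = 10$ ($D = 9 + 1 = 10$)
$L{\left(1,-5 \right)} D 9 = 0 \cdot 10 \cdot 9 = 0 \cdot 9 = 0$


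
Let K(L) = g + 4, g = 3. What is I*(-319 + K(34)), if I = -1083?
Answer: 337896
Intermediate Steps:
K(L) = 7 (K(L) = 3 + 4 = 7)
I*(-319 + K(34)) = -1083*(-319 + 7) = -1083*(-312) = 337896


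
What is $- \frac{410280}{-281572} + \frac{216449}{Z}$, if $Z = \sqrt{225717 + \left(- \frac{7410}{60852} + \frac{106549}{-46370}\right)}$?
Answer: $\frac{102570}{70393} + \frac{216449 \sqrt{86667952132597549505}}{4422919901178} \approx 457.05$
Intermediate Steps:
$Z = \frac{6 \sqrt{86667952132597549505}}{117571135}$ ($Z = \sqrt{225717 + \left(\left(-7410\right) \frac{1}{60852} + 106549 \left(- \frac{1}{46370}\right)\right)} = \sqrt{225717 - \frac{284471727}{117571135}} = \sqrt{\frac{26537519407068}{117571135}} = \frac{6 \sqrt{86667952132597549505}}{117571135} \approx 475.09$)
$- \frac{410280}{-281572} + \frac{216449}{Z} = - \frac{410280}{-281572} + \frac{216449}{\frac{6}{117571135} \sqrt{86667952132597549505}} = \left(-410280\right) \left(- \frac{1}{281572}\right) + 216449 \frac{\sqrt{86667952132597549505}}{4422919901178} = \frac{102570}{70393} + \frac{216449 \sqrt{86667952132597549505}}{4422919901178}$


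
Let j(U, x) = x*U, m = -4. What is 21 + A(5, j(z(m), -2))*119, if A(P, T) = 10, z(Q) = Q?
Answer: 1211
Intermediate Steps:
j(U, x) = U*x
21 + A(5, j(z(m), -2))*119 = 21 + 10*119 = 21 + 1190 = 1211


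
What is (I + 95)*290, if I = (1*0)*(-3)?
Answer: 27550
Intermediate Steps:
I = 0 (I = 0*(-3) = 0)
(I + 95)*290 = (0 + 95)*290 = 95*290 = 27550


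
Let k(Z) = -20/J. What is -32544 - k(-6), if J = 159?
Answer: -5174476/159 ≈ -32544.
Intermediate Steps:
k(Z) = -20/159
-32544 - k(-6) = -32544 - 1*(-20/159) = -32544 + 20/159 = -5174476/159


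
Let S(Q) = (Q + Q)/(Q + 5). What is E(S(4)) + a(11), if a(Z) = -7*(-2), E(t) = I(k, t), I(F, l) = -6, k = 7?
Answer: 8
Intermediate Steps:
S(Q) = 2*Q/(5 + Q) (S(Q) = (2*Q)/(5 + Q) = 2*Q/(5 + Q))
E(t) = -6
a(Z) = 14
E(S(4)) + a(11) = -6 + 14 = 8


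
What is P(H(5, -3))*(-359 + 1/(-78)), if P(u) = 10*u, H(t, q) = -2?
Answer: 280030/39 ≈ 7180.3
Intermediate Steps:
P(H(5, -3))*(-359 + 1/(-78)) = (10*(-2))*(-359 + 1/(-78)) = -20*(-359 - 1/78) = -20*(-28003/78) = 280030/39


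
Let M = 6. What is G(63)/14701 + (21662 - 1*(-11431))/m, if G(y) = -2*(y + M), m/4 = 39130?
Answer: 464900433/2301000520 ≈ 0.20204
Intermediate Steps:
m = 156520 (m = 4*39130 = 156520)
G(y) = -12 - 2*y (G(y) = -2*(y + 6) = -2*(6 + y) = -12 - 2*y)
G(63)/14701 + (21662 - 1*(-11431))/m = (-12 - 2*63)/14701 + (21662 - 1*(-11431))/156520 = (-12 - 126)*(1/14701) + (21662 + 11431)*(1/156520) = -138*1/14701 + 33093*(1/156520) = -138/14701 + 33093/156520 = 464900433/2301000520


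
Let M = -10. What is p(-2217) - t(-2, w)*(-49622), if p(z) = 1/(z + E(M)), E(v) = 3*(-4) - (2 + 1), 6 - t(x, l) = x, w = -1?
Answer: 886050431/2232 ≈ 3.9698e+5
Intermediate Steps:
t(x, l) = 6 - x
E(v) = -15 (E(v) = -12 - 1*3 = -12 - 3 = -15)
p(z) = 1/(-15 + z) (p(z) = 1/(z - 15) = 1/(-15 + z))
p(-2217) - t(-2, w)*(-49622) = 1/(-15 - 2217) - (6 - 1*(-2))*(-49622) = 1/(-2232) - (6 + 2)*(-49622) = -1/2232 - 8*(-49622) = -1/2232 - 1*(-396976) = -1/2232 + 396976 = 886050431/2232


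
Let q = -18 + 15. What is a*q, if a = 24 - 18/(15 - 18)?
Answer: -90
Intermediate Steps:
a = 30 (a = 24 - 18/(-3) = 24 - ⅓*(-18) = 24 + 6 = 30)
q = -3
a*q = 30*(-3) = -90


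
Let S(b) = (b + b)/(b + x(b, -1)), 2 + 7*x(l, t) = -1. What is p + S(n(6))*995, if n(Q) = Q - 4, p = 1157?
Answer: 40587/11 ≈ 3689.7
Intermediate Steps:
x(l, t) = -3/7 (x(l, t) = -2/7 + (1/7)*(-1) = -2/7 - 1/7 = -3/7)
n(Q) = -4 + Q
S(b) = 2*b/(-3/7 + b) (S(b) = (b + b)/(b - 3/7) = (2*b)/(-3/7 + b) = 2*b/(-3/7 + b))
p + S(n(6))*995 = 1157 + (14*(-4 + 6)/(-3 + 7*(-4 + 6)))*995 = 1157 + (14*2/(-3 + 7*2))*995 = 1157 + (14*2/(-3 + 14))*995 = 1157 + (14*2/11)*995 = 1157 + (14*2*(1/11))*995 = 1157 + (28/11)*995 = 1157 + 27860/11 = 40587/11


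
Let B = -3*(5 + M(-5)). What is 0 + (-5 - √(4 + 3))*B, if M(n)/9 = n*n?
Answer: 3450 + 690*√7 ≈ 5275.6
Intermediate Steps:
M(n) = 9*n² (M(n) = 9*(n*n) = 9*n²)
B = -690 (B = -3*(5 + 9*(-5)²) = -3*(5 + 9*25) = -3*(5 + 225) = -3*230 = -690)
0 + (-5 - √(4 + 3))*B = 0 + (-5 - √(4 + 3))*(-690) = 0 + (-5 - √7)*(-690) = 0 + (3450 + 690*√7) = 3450 + 690*√7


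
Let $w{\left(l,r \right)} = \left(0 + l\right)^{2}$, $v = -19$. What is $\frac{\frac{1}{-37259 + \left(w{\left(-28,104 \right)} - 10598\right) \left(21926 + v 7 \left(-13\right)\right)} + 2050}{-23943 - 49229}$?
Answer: $- \frac{475984229449}{16989618554788} \approx -0.028016$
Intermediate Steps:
$w{\left(l,r \right)} = l^{2}$
$\frac{\frac{1}{-37259 + \left(w{\left(-28,104 \right)} - 10598\right) \left(21926 + v 7 \left(-13\right)\right)} + 2050}{-23943 - 49229} = \frac{\frac{1}{-37259 + \left(\left(-28\right)^{2} - 10598\right) \left(21926 + \left(-19\right) 7 \left(-13\right)\right)} + 2050}{-23943 - 49229} = \frac{\frac{1}{-37259 + \left(784 - 10598\right) \left(21926 - -1729\right)} + 2050}{-73172} = \left(\frac{1}{-37259 - 9814 \left(21926 + 1729\right)} + 2050\right) \left(- \frac{1}{73172}\right) = \left(\frac{1}{-37259 - 232150170} + 2050\right) \left(- \frac{1}{73172}\right) = \left(\frac{1}{-232187429} + 2050\right) \left(- \frac{1}{73172}\right) = \left(- \frac{1}{232187429} + 2050\right) \left(- \frac{1}{73172}\right) = \frac{475984229449}{232187429} \left(- \frac{1}{73172}\right) = - \frac{475984229449}{16989618554788}$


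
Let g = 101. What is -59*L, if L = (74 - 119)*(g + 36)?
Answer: 363735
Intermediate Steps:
L = -6165 (L = (74 - 119)*(101 + 36) = -45*137 = -6165)
-59*L = -59*(-6165) = 363735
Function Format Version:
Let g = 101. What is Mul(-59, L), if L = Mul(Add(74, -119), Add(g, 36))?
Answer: 363735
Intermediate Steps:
L = -6165 (L = Mul(Add(74, -119), Add(101, 36)) = Mul(-45, 137) = -6165)
Mul(-59, L) = Mul(-59, -6165) = 363735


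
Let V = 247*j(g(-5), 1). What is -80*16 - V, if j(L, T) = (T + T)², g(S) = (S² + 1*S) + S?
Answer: -2268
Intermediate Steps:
g(S) = S² + 2*S (g(S) = (S² + S) + S = (S + S²) + S = S² + 2*S)
j(L, T) = 4*T² (j(L, T) = (2*T)² = 4*T²)
V = 988 (V = 247*(4*1²) = 247*(4*1) = 247*4 = 988)
-80*16 - V = -80*16 - 1*988 = -1280 - 988 = -2268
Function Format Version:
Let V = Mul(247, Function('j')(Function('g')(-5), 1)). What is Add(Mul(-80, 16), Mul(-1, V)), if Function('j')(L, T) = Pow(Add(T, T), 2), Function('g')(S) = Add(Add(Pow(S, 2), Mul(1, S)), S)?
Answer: -2268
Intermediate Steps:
Function('g')(S) = Add(Pow(S, 2), Mul(2, S)) (Function('g')(S) = Add(Add(Pow(S, 2), S), S) = Add(Add(S, Pow(S, 2)), S) = Add(Pow(S, 2), Mul(2, S)))
Function('j')(L, T) = Mul(4, Pow(T, 2)) (Function('j')(L, T) = Pow(Mul(2, T), 2) = Mul(4, Pow(T, 2)))
V = 988 (V = Mul(247, Mul(4, Pow(1, 2))) = Mul(247, Mul(4, 1)) = Mul(247, 4) = 988)
Add(Mul(-80, 16), Mul(-1, V)) = Add(Mul(-80, 16), Mul(-1, 988)) = Add(-1280, -988) = -2268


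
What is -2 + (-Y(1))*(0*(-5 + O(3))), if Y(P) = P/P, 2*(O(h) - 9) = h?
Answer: -2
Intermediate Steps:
O(h) = 9 + h/2
Y(P) = 1
-2 + (-Y(1))*(0*(-5 + O(3))) = -2 + (-1*1)*(0*(-5 + (9 + (1/2)*3))) = -2 - 0*(-5 + (9 + 3/2)) = -2 - 0*(-5 + 21/2) = -2 - 0*11/2 = -2 - 1*0 = -2 + 0 = -2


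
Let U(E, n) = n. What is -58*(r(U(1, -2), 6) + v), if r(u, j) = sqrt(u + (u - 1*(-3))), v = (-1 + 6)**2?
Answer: -1450 - 58*I ≈ -1450.0 - 58.0*I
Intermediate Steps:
v = 25 (v = 5**2 = 25)
r(u, j) = sqrt(3 + 2*u) (r(u, j) = sqrt(u + (u + 3)) = sqrt(u + (3 + u)) = sqrt(3 + 2*u))
-58*(r(U(1, -2), 6) + v) = -58*(sqrt(3 + 2*(-2)) + 25) = -58*(sqrt(3 - 4) + 25) = -58*(sqrt(-1) + 25) = -58*(I + 25) = -58*(25 + I) = -1450 - 58*I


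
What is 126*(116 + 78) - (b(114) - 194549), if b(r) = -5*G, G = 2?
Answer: 219003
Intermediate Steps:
b(r) = -10 (b(r) = -5*2 = -10)
126*(116 + 78) - (b(114) - 194549) = 126*(116 + 78) - (-10 - 194549) = 126*194 - 1*(-194559) = 24444 + 194559 = 219003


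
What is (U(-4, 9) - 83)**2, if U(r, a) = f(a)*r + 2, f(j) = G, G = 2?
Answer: 7921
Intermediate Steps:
f(j) = 2
U(r, a) = 2 + 2*r (U(r, a) = 2*r + 2 = 2 + 2*r)
(U(-4, 9) - 83)**2 = ((2 + 2*(-4)) - 83)**2 = ((2 - 8) - 83)**2 = (-6 - 83)**2 = (-89)**2 = 7921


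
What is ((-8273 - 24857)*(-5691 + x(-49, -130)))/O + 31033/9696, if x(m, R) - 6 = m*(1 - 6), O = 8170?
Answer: 174773647081/7921632 ≈ 22063.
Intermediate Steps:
x(m, R) = 6 - 5*m (x(m, R) = 6 + m*(1 - 6) = 6 + m*(-5) = 6 - 5*m)
((-8273 - 24857)*(-5691 + x(-49, -130)))/O + 31033/9696 = ((-8273 - 24857)*(-5691 + (6 - 5*(-49))))/8170 + 31033/9696 = -33130*(-5691 + (6 + 245))*(1/8170) + 31033*(1/9696) = -33130*(-5691 + 251)*(1/8170) + 31033/9696 = -33130*(-5440)*(1/8170) + 31033/9696 = 180227200*(1/8170) + 31033/9696 = 18022720/817 + 31033/9696 = 174773647081/7921632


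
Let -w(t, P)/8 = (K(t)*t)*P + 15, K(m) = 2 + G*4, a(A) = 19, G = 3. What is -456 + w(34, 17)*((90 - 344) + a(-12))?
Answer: 15240704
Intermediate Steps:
K(m) = 14 (K(m) = 2 + 3*4 = 2 + 12 = 14)
w(t, P) = -120 - 112*P*t (w(t, P) = -8*((14*t)*P + 15) = -8*(14*P*t + 15) = -8*(15 + 14*P*t) = -120 - 112*P*t)
-456 + w(34, 17)*((90 - 344) + a(-12)) = -456 + (-120 - 112*17*34)*((90 - 344) + 19) = -456 + (-120 - 64736)*(-254 + 19) = -456 - 64856*(-235) = -456 + 15241160 = 15240704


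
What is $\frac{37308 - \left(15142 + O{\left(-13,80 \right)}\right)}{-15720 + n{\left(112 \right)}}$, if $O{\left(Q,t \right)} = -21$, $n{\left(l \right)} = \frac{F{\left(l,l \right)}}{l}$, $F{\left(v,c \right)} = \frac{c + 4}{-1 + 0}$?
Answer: $- \frac{621236}{440189} \approx -1.4113$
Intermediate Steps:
$F{\left(v,c \right)} = -4 - c$ ($F{\left(v,c \right)} = \frac{4 + c}{-1} = \left(4 + c\right) \left(-1\right) = -4 - c$)
$n{\left(l \right)} = \frac{-4 - l}{l}$
$\frac{37308 - \left(15142 + O{\left(-13,80 \right)}\right)}{-15720 + n{\left(112 \right)}} = \frac{37308 - 15121}{-15720 + \frac{-4 - 112}{112}} = \frac{37308 + \left(\left(-11149 - 3993\right) + 21\right)}{-15720 + \frac{-4 - 112}{112}} = \frac{37308 + \left(-15142 + 21\right)}{-15720 + \frac{1}{112} \left(-116\right)} = \frac{37308 - 15121}{-15720 - \frac{29}{28}} = \frac{22187}{- \frac{440189}{28}} = 22187 \left(- \frac{28}{440189}\right) = - \frac{621236}{440189}$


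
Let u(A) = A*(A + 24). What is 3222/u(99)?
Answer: 358/1353 ≈ 0.26460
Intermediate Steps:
u(A) = A*(24 + A)
3222/u(99) = 3222/((99*(24 + 99))) = 3222/((99*123)) = 3222/12177 = 3222*(1/12177) = 358/1353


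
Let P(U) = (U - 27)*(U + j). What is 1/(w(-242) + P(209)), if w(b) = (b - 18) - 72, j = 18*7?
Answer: 1/60638 ≈ 1.6491e-5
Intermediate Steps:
j = 126
w(b) = -90 + b (w(b) = (-18 + b) - 72 = -90 + b)
P(U) = (-27 + U)*(126 + U) (P(U) = (U - 27)*(U + 126) = (-27 + U)*(126 + U))
1/(w(-242) + P(209)) = 1/((-90 - 242) + (-3402 + 209**2 + 99*209)) = 1/(-332 + (-3402 + 43681 + 20691)) = 1/(-332 + 60970) = 1/60638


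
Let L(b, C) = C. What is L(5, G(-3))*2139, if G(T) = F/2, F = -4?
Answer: -4278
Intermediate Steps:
G(T) = -2 (G(T) = -4/2 = -4*1/2 = -2)
L(5, G(-3))*2139 = -2*2139 = -4278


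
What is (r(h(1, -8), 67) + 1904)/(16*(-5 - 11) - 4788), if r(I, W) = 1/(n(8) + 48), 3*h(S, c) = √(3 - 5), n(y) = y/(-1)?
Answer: -76161/201760 ≈ -0.37748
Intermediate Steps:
n(y) = -y (n(y) = y*(-1) = -y)
h(S, c) = I*√2/3 (h(S, c) = √(3 - 5)/3 = √(-2)/3 = (I*√2)/3 = I*√2/3)
r(I, W) = 1/40 (r(I, W) = 1/(-1*8 + 48) = 1/(-8 + 48) = 1/40)
(r(h(1, -8), 67) + 1904)/(16*(-5 - 11) - 4788) = (1/40 + 1904)/(16*(-5 - 11) - 4788) = 76161/(40*(16*(-16) - 4788)) = 76161/(40*(-256 - 4788)) = (76161/40)/(-5044) = (76161/40)*(-1/5044) = -76161/201760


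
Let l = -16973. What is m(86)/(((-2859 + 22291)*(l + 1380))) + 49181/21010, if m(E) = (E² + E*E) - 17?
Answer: 677349489823/289368033080 ≈ 2.3408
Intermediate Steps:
m(E) = -17 + 2*E² (m(E) = (E² + E²) - 17 = 2*E² - 17 = -17 + 2*E²)
m(86)/(((-2859 + 22291)*(l + 1380))) + 49181/21010 = (-17 + 2*86²)/(((-2859 + 22291)*(-16973 + 1380))) + 49181/21010 = (-17 + 2*7396)/((19432*(-15593))) + 49181*(1/21010) = (-17 + 14792)/(-303003176) + 4471/1910 = 14775*(-1/303003176) + 4471/1910 = -14775/303003176 + 4471/1910 = 677349489823/289368033080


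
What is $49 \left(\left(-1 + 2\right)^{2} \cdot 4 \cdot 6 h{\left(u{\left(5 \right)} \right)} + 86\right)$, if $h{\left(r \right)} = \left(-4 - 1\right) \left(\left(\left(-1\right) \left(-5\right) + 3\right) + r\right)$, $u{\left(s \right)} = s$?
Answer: $-72226$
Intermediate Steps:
$h{\left(r \right)} = -40 - 5 r$ ($h{\left(r \right)} = - 5 \left(\left(5 + 3\right) + r\right) = - 5 \left(8 + r\right) = -40 - 5 r$)
$49 \left(\left(-1 + 2\right)^{2} \cdot 4 \cdot 6 h{\left(u{\left(5 \right)} \right)} + 86\right) = 49 \left(\left(-1 + 2\right)^{2} \cdot 4 \cdot 6 \left(-40 - 25\right) + 86\right) = 49 \left(1^{2} \cdot 4 \cdot 6 \left(-40 - 25\right) + 86\right) = 49 \left(1 \cdot 4 \cdot 6 \left(-65\right) + 86\right) = 49 \left(4 \cdot 6 \left(-65\right) + 86\right) = 49 \left(24 \left(-65\right) + 86\right) = 49 \left(-1560 + 86\right) = 49 \left(-1474\right) = -72226$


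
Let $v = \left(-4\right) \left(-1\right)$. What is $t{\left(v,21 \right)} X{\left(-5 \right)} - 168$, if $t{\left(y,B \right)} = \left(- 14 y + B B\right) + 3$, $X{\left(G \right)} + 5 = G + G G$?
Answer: $5652$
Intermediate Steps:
$v = 4$
$X{\left(G \right)} = -5 + G + G^{2}$ ($X{\left(G \right)} = -5 + \left(G + G G\right) = -5 + \left(G + G^{2}\right) = -5 + G + G^{2}$)
$t{\left(y,B \right)} = 3 + B^{2} - 14 y$ ($t{\left(y,B \right)} = \left(- 14 y + B^{2}\right) + 3 = \left(B^{2} - 14 y\right) + 3 = 3 + B^{2} - 14 y$)
$t{\left(v,21 \right)} X{\left(-5 \right)} - 168 = \left(3 + 21^{2} - 56\right) \left(-5 - 5 + \left(-5\right)^{2}\right) - 168 = \left(3 + 441 - 56\right) \left(-5 - 5 + 25\right) - 168 = 388 \cdot 15 - 168 = 5820 - 168 = 5652$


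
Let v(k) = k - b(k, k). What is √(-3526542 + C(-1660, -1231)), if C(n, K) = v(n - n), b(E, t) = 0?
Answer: 3*I*√391838 ≈ 1877.9*I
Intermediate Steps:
v(k) = k (v(k) = k - 1*0 = k + 0 = k)
C(n, K) = 0 (C(n, K) = n - n = 0)
√(-3526542 + C(-1660, -1231)) = √(-3526542 + 0) = √(-3526542) = 3*I*√391838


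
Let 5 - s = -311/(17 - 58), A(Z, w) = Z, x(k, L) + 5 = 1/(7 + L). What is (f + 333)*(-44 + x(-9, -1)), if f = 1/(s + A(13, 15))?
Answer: -20836988/1281 ≈ -16266.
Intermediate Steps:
x(k, L) = -5 + 1/(7 + L)
s = -106/41 (s = 5 - (-311)/(17 - 58) = 5 - (-311)/(-41) = 5 - (-311)*(-1)/41 = 5 - 1*311/41 = 5 - 311/41 = -106/41 ≈ -2.5854)
f = 41/427 (f = 1/(-106/41 + 13) = 1/(427/41) = 41/427 ≈ 0.096019)
(f + 333)*(-44 + x(-9, -1)) = (41/427 + 333)*(-44 + (-34 - 5*(-1))/(7 - 1)) = 142232*(-44 + (-34 + 5)/6)/427 = 142232*(-44 + (⅙)*(-29))/427 = 142232*(-44 - 29/6)/427 = (142232/427)*(-293/6) = -20836988/1281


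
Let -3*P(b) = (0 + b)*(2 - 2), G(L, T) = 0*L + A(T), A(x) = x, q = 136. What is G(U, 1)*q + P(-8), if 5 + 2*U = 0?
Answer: 136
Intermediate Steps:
U = -5/2 (U = -5/2 + (½)*0 = -5/2 + 0 = -5/2 ≈ -2.5000)
G(L, T) = T (G(L, T) = 0*L + T = 0 + T = T)
P(b) = 0 (P(b) = -(0 + b)*(2 - 2)/3 = -b*0/3 = -⅓*0 = 0)
G(U, 1)*q + P(-8) = 1*136 + 0 = 136 + 0 = 136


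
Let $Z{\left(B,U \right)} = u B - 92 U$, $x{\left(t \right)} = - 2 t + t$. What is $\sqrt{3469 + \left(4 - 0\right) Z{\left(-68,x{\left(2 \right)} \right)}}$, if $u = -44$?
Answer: $3 \sqrt{1797} \approx 127.17$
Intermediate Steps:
$x{\left(t \right)} = - t$
$Z{\left(B,U \right)} = - 92 U - 44 B$ ($Z{\left(B,U \right)} = - 44 B - 92 U = - 92 U - 44 B$)
$\sqrt{3469 + \left(4 - 0\right) Z{\left(-68,x{\left(2 \right)} \right)}} = \sqrt{3469 + \left(4 - 0\right) \left(- 92 \left(\left(-1\right) 2\right) - -2992\right)} = \sqrt{3469 + \left(4 + 0\right) \left(\left(-92\right) \left(-2\right) + 2992\right)} = \sqrt{3469 + 4 \left(184 + 2992\right)} = \sqrt{3469 + 4 \cdot 3176} = \sqrt{3469 + 12704} = \sqrt{16173} = 3 \sqrt{1797}$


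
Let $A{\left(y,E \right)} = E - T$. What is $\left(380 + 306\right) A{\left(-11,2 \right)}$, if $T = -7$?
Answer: $6174$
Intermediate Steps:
$A{\left(y,E \right)} = 7 + E$ ($A{\left(y,E \right)} = E - -7 = E + 7 = 7 + E$)
$\left(380 + 306\right) A{\left(-11,2 \right)} = \left(380 + 306\right) \left(7 + 2\right) = 686 \cdot 9 = 6174$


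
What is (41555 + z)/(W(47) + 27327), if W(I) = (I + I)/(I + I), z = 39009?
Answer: 20141/6832 ≈ 2.9480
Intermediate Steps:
W(I) = 1 (W(I) = (2*I)/((2*I)) = (2*I)*(1/(2*I)) = 1)
(41555 + z)/(W(47) + 27327) = (41555 + 39009)/(1 + 27327) = 80564/27328 = 80564*(1/27328) = 20141/6832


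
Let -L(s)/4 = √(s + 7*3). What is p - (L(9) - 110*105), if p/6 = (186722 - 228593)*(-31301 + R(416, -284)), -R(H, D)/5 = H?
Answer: 8386186656 + 4*√30 ≈ 8.3862e+9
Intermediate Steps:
R(H, D) = -5*H
p = 8386175106 (p = 6*((186722 - 228593)*(-31301 - 5*416)) = 6*(-41871*(-31301 - 2080)) = 6*(-41871*(-33381)) = 6*1397695851 = 8386175106)
L(s) = -4*√(21 + s) (L(s) = -4*√(s + 7*3) = -4*√(s + 21) = -4*√(21 + s))
p - (L(9) - 110*105) = 8386175106 - (-4*√(21 + 9) - 110*105) = 8386175106 - (-4*√30 - 11550) = 8386175106 - (-11550 - 4*√30) = 8386175106 + (11550 + 4*√30) = 8386186656 + 4*√30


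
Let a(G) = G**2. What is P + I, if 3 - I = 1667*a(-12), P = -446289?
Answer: -686334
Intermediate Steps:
I = -240045 (I = 3 - 1667*(-12)**2 = 3 - 1667*144 = 3 - 1*240048 = 3 - 240048 = -240045)
P + I = -446289 - 240045 = -686334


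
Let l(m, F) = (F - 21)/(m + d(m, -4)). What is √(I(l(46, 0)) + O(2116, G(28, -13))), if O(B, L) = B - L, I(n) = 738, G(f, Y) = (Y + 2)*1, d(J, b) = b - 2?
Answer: √2865 ≈ 53.526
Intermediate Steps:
d(J, b) = -2 + b
l(m, F) = (-21 + F)/(-6 + m) (l(m, F) = (F - 21)/(m + (-2 - 4)) = (-21 + F)/(m - 6) = (-21 + F)/(-6 + m))
G(f, Y) = 2 + Y (G(f, Y) = (2 + Y)*1 = 2 + Y)
√(I(l(46, 0)) + O(2116, G(28, -13))) = √(738 + (2116 - (2 - 13))) = √(738 + (2116 - 1*(-11))) = √(738 + (2116 + 11)) = √(738 + 2127) = √2865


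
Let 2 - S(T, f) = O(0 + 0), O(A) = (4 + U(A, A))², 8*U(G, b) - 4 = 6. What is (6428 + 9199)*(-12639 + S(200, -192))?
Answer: -3166545891/16 ≈ -1.9791e+8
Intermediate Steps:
U(G, b) = 5/4 (U(G, b) = ½ + (⅛)*6 = ½ + ¾ = 5/4)
O(A) = 441/16 (O(A) = (4 + 5/4)² = (21/4)² = 441/16)
S(T, f) = -409/16 (S(T, f) = 2 - 1*441/16 = 2 - 441/16 = -409/16)
(6428 + 9199)*(-12639 + S(200, -192)) = (6428 + 9199)*(-12639 - 409/16) = 15627*(-202633/16) = -3166545891/16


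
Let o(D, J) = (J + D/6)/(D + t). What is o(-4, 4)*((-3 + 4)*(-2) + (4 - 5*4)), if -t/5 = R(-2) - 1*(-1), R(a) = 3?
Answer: 5/2 ≈ 2.5000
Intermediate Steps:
t = -20 (t = -5*(3 - 1*(-1)) = -5*(3 + 1) = -5*4 = -20)
o(D, J) = (J + D/6)/(-20 + D) (o(D, J) = (J + D/6)/(D - 20) = (J + D*(⅙))/(-20 + D) = (J + D/6)/(-20 + D))
o(-4, 4)*((-3 + 4)*(-2) + (4 - 5*4)) = ((4 + (⅙)*(-4))/(-20 - 4))*((-3 + 4)*(-2) + (4 - 5*4)) = ((4 - ⅔)/(-24))*(1*(-2) + (4 - 20)) = (-1/24*10/3)*(-2 - 16) = -5/36*(-18) = 5/2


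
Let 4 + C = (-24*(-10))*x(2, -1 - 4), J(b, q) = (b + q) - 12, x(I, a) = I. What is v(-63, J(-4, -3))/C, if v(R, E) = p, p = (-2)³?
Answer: -2/119 ≈ -0.016807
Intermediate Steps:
J(b, q) = -12 + b + q
C = 476 (C = -4 - 24*(-10)*2 = -4 + 240*2 = -4 + 480 = 476)
p = -8
v(R, E) = -8
v(-63, J(-4, -3))/C = -8/476 = -8*1/476 = -2/119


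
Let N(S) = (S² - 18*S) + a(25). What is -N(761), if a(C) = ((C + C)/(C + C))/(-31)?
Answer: -17528112/31 ≈ -5.6542e+5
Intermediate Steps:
a(C) = -1/31 (a(C) = ((2*C)/((2*C)))*(-1/31) = ((2*C)*(1/(2*C)))*(-1/31) = 1*(-1/31) = -1/31)
N(S) = -1/31 + S² - 18*S (N(S) = (S² - 18*S) - 1/31 = -1/31 + S² - 18*S)
-N(761) = -(-1/31 + 761² - 18*761) = -(-1/31 + 579121 - 13698) = -1*17528112/31 = -17528112/31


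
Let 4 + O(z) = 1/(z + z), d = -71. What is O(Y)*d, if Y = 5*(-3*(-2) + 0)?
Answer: 16969/60 ≈ 282.82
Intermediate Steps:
Y = 30 (Y = 5*(6 + 0) = 5*6 = 30)
O(z) = -4 + 1/(2*z) (O(z) = -4 + 1/(z + z) = -4 + 1/(2*z))
O(Y)*d = (-4 + (½)/30)*(-71) = (-4 + (½)*(1/30))*(-71) = (-4 + 1/60)*(-71) = -239/60*(-71) = 16969/60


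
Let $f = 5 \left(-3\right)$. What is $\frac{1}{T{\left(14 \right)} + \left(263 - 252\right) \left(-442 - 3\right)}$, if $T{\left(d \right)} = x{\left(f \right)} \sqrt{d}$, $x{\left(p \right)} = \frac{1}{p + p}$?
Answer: $- \frac{2202750}{10782461243} + \frac{15 \sqrt{14}}{10782461243} \approx -0.00020428$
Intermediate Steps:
$f = -15$
$x{\left(p \right)} = \frac{1}{2 p}$
$T{\left(d \right)} = - \frac{\sqrt{d}}{30}$ ($T{\left(d \right)} = \frac{1}{2 \left(-15\right)} \sqrt{d} = \frac{1}{2} \left(- \frac{1}{15}\right) \sqrt{d} = - \frac{\sqrt{d}}{30}$)
$\frac{1}{T{\left(14 \right)} + \left(263 - 252\right) \left(-442 - 3\right)} = \frac{1}{- \frac{\sqrt{14}}{30} + \left(263 - 252\right) \left(-442 - 3\right)} = \frac{1}{- \frac{\sqrt{14}}{30} + 11 \left(-445\right)} = \frac{1}{- \frac{\sqrt{14}}{30} - 4895} = \frac{1}{-4895 - \frac{\sqrt{14}}{30}}$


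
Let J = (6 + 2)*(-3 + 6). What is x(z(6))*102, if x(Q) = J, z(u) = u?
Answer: 2448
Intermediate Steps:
J = 24 (J = 8*3 = 24)
x(Q) = 24
x(z(6))*102 = 24*102 = 2448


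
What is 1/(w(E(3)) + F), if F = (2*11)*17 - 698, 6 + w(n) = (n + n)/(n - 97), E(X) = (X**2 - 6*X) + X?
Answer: -103/33978 ≈ -0.0030314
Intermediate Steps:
E(X) = X**2 - 5*X
w(n) = -6 + 2*n/(-97 + n) (w(n) = -6 + (n + n)/(n - 97) = -6 + (2*n)/(-97 + n) = -6 + 2*n/(-97 + n))
F = -324 (F = 22*17 - 698 = 374 - 698 = -324)
1/(w(E(3)) + F) = 1/(2*(291 - 6*(-5 + 3))/(-97 + 3*(-5 + 3)) - 324) = 1/(2*(291 - 6*(-2))/(-97 + 3*(-2)) - 324) = 1/(2*(291 - 2*(-6))/(-97 - 6) - 324) = 1/(2*(291 + 12)/(-103) - 324) = 1/(2*(-1/103)*303 - 324) = 1/(-606/103 - 324) = 1/(-33978/103) = -103/33978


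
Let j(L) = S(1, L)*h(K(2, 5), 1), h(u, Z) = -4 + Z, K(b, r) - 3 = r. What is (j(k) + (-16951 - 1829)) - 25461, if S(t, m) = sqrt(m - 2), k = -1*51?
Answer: -44241 - 3*I*sqrt(53) ≈ -44241.0 - 21.84*I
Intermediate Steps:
k = -51
K(b, r) = 3 + r
S(t, m) = sqrt(-2 + m)
j(L) = -3*sqrt(-2 + L) (j(L) = sqrt(-2 + L)*(-4 + 1) = sqrt(-2 + L)*(-3) = -3*sqrt(-2 + L))
(j(k) + (-16951 - 1829)) - 25461 = (-3*sqrt(-2 - 51) + (-16951 - 1829)) - 25461 = (-3*I*sqrt(53) - 18780) - 25461 = (-18780 - 3*I*sqrt(53)) - 25461 = -44241 - 3*I*sqrt(53)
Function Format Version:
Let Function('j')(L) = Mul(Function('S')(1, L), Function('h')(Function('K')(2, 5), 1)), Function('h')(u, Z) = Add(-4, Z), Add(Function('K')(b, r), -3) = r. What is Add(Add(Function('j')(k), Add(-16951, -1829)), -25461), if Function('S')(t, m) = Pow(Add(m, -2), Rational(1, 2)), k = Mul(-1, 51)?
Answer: Add(-44241, Mul(-3, I, Pow(53, Rational(1, 2)))) ≈ Add(-44241., Mul(-21.840, I))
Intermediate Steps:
k = -51
Function('K')(b, r) = Add(3, r)
Function('S')(t, m) = Pow(Add(-2, m), Rational(1, 2))
Function('j')(L) = Mul(-3, Pow(Add(-2, L), Rational(1, 2))) (Function('j')(L) = Mul(Pow(Add(-2, L), Rational(1, 2)), Add(-4, 1)) = Mul(Pow(Add(-2, L), Rational(1, 2)), -3) = Mul(-3, Pow(Add(-2, L), Rational(1, 2))))
Add(Add(Function('j')(k), Add(-16951, -1829)), -25461) = Add(Add(Mul(-3, Pow(Add(-2, -51), Rational(1, 2))), Add(-16951, -1829)), -25461) = Add(Add(Mul(-3, Pow(-53, Rational(1, 2))), -18780), -25461) = Add(Add(Mul(-3, Mul(I, Pow(53, Rational(1, 2)))), -18780), -25461) = Add(Add(Mul(-3, I, Pow(53, Rational(1, 2))), -18780), -25461) = Add(Add(-18780, Mul(-3, I, Pow(53, Rational(1, 2)))), -25461) = Add(-44241, Mul(-3, I, Pow(53, Rational(1, 2))))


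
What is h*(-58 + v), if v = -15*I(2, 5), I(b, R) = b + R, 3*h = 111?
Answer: -6031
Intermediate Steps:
h = 37 (h = (⅓)*111 = 37)
I(b, R) = R + b
v = -105 (v = -15*(5 + 2) = -15*7 = -105)
h*(-58 + v) = 37*(-58 - 105) = 37*(-163) = -6031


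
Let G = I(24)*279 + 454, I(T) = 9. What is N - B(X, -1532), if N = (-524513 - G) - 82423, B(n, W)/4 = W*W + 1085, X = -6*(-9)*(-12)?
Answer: -10002337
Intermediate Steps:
X = -648 (X = 54*(-12) = -648)
G = 2965 (G = 9*279 + 454 = 2511 + 454 = 2965)
B(n, W) = 4340 + 4*W² (B(n, W) = 4*(W*W + 1085) = 4*(W² + 1085) = 4*(1085 + W²) = 4340 + 4*W²)
N = -609901 (N = (-524513 - 1*2965) - 82423 = (-524513 - 2965) - 82423 = -527478 - 82423 = -609901)
N - B(X, -1532) = -609901 - (4340 + 4*(-1532)²) = -609901 - (4340 + 4*2347024) = -609901 - (4340 + 9388096) = -609901 - 1*9392436 = -609901 - 9392436 = -10002337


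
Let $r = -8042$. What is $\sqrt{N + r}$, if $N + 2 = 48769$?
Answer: $15 \sqrt{181} \approx 201.8$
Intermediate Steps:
$N = 48767$ ($N = -2 + 48769 = 48767$)
$\sqrt{N + r} = \sqrt{48767 - 8042} = \sqrt{40725} = 15 \sqrt{181}$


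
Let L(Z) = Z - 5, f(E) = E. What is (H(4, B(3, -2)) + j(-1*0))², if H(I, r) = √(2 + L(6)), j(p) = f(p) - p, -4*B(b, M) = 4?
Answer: 3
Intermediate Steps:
B(b, M) = -1 (B(b, M) = -¼*4 = -1)
L(Z) = -5 + Z
j(p) = 0 (j(p) = p - p = 0)
H(I, r) = √3 (H(I, r) = √(2 + (-5 + 6)) = √(2 + 1) = √3)
(H(4, B(3, -2)) + j(-1*0))² = (√3 + 0)² = (√3)² = 3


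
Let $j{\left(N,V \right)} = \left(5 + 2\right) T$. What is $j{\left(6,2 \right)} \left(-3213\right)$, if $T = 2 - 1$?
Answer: $-22491$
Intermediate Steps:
$T = 1$
$j{\left(N,V \right)} = 7$ ($j{\left(N,V \right)} = \left(5 + 2\right) 1 = 7 \cdot 1 = 7$)
$j{\left(6,2 \right)} \left(-3213\right) = 7 \left(-3213\right) = -22491$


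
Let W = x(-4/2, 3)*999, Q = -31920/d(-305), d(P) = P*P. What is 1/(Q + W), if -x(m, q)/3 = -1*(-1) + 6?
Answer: -18605/390320679 ≈ -4.7666e-5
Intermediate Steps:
d(P) = P²
Q = -6384/18605 (Q = -31920/((-305)²) = -31920/93025 = -31920*1/93025 = -6384/18605 ≈ -0.34313)
x(m, q) = -21 (x(m, q) = -3*(-1*(-1) + 6) = -3*(1 + 6) = -3*7 = -21)
W = -20979 (W = -21*999 = -20979)
1/(Q + W) = 1/(-6384/18605 - 20979) = 1/(-390320679/18605) = -18605/390320679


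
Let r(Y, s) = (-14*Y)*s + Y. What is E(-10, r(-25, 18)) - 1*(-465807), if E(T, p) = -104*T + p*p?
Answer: 39842472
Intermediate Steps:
r(Y, s) = Y - 14*Y*s (r(Y, s) = -14*Y*s + Y = Y - 14*Y*s)
E(T, p) = p² - 104*T (E(T, p) = -104*T + p² = p² - 104*T)
E(-10, r(-25, 18)) - 1*(-465807) = ((-25*(1 - 14*18))² - 104*(-10)) - 1*(-465807) = ((-25*(1 - 252))² + 1040) + 465807 = ((-25*(-251))² + 1040) + 465807 = (6275² + 1040) + 465807 = (39375625 + 1040) + 465807 = 39376665 + 465807 = 39842472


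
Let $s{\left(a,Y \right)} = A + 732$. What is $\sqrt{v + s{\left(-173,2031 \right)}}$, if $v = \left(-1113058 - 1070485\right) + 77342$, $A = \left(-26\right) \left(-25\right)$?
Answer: $i \sqrt{2104819} \approx 1450.8 i$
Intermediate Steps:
$A = 650$
$s{\left(a,Y \right)} = 1382$ ($s{\left(a,Y \right)} = 650 + 732 = 1382$)
$v = -2106201$ ($v = -2183543 + 77342 = -2106201$)
$\sqrt{v + s{\left(-173,2031 \right)}} = \sqrt{-2106201 + 1382} = \sqrt{-2104819} = i \sqrt{2104819}$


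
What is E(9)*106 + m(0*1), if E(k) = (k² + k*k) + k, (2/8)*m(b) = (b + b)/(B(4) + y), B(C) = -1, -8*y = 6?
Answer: 18126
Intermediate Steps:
y = -¾ (y = -⅛*6 = -¾ ≈ -0.75000)
m(b) = -32*b/7 (m(b) = 4*((b + b)/(-1 - ¾)) = 4*((2*b)/(-7/4)) = 4*((2*b)*(-4/7)) = 4*(-8*b/7) = -32*b/7)
E(k) = k + 2*k² (E(k) = (k² + k²) + k = 2*k² + k = k + 2*k²)
E(9)*106 + m(0*1) = (9*(1 + 2*9))*106 - 0 = (9*(1 + 18))*106 - 32/7*0 = (9*19)*106 + 0 = 171*106 + 0 = 18126 + 0 = 18126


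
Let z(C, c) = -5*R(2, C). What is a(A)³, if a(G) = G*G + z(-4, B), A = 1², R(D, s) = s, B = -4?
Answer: 9261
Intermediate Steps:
z(C, c) = -5*C
A = 1
a(G) = 20 + G² (a(G) = G*G - 5*(-4) = G² + 20 = 20 + G²)
a(A)³ = (20 + 1²)³ = (20 + 1)³ = 21³ = 9261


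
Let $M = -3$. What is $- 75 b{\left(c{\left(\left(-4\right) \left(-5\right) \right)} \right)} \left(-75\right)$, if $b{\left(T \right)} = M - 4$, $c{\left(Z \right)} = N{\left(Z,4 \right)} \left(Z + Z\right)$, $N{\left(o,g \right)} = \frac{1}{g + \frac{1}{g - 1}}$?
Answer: $-39375$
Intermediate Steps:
$N{\left(o,g \right)} = \frac{1}{g + \frac{1}{-1 + g}}$
$c{\left(Z \right)} = \frac{6 Z}{13}$ ($c{\left(Z \right)} = \frac{-1 + 4}{1 + 4^{2} - 4} \left(Z + Z\right) = \frac{1}{1 + 16 - 4} \cdot 3 \cdot 2 Z = \frac{1}{13} \cdot 3 \cdot 2 Z = \frac{3 \cdot 2 Z}{13} = \frac{6 Z}{13}$)
$b{\left(T \right)} = -7$ ($b{\left(T \right)} = -3 - 4 = -7$)
$- 75 b{\left(c{\left(\left(-4\right) \left(-5\right) \right)} \right)} \left(-75\right) = \left(-75\right) \left(-7\right) \left(-75\right) = 525 \left(-75\right) = -39375$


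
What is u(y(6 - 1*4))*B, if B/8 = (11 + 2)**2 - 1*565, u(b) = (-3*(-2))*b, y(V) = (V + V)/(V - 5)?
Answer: 25344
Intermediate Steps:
y(V) = 2*V/(-5 + V) (y(V) = (2*V)/(-5 + V) = 2*V/(-5 + V))
u(b) = 6*b
B = -3168 (B = 8*((11 + 2)**2 - 1*565) = 8*(13**2 - 565) = 8*(169 - 565) = 8*(-396) = -3168)
u(y(6 - 1*4))*B = (6*(2*(6 - 1*4)/(-5 + (6 - 1*4))))*(-3168) = (6*(2*(6 - 4)/(-5 + (6 - 4))))*(-3168) = (6*(2*2/(-5 + 2)))*(-3168) = (6*(2*2/(-3)))*(-3168) = (6*(2*2*(-1/3)))*(-3168) = (6*(-4/3))*(-3168) = -8*(-3168) = 25344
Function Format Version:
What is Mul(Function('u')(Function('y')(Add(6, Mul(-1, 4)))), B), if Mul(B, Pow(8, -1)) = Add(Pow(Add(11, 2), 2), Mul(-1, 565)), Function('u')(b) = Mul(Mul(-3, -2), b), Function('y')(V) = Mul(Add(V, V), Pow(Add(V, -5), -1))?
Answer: 25344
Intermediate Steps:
Function('y')(V) = Mul(2, V, Pow(Add(-5, V), -1)) (Function('y')(V) = Mul(Mul(2, V), Pow(Add(-5, V), -1)) = Mul(2, V, Pow(Add(-5, V), -1)))
Function('u')(b) = Mul(6, b)
B = -3168 (B = Mul(8, Add(Pow(Add(11, 2), 2), Mul(-1, 565))) = Mul(8, Add(Pow(13, 2), -565)) = Mul(8, Add(169, -565)) = Mul(8, -396) = -3168)
Mul(Function('u')(Function('y')(Add(6, Mul(-1, 4)))), B) = Mul(Mul(6, Mul(2, Add(6, Mul(-1, 4)), Pow(Add(-5, Add(6, Mul(-1, 4))), -1))), -3168) = Mul(Mul(6, Mul(2, Add(6, -4), Pow(Add(-5, Add(6, -4)), -1))), -3168) = Mul(Mul(6, Mul(2, 2, Pow(Add(-5, 2), -1))), -3168) = Mul(Mul(6, Mul(2, 2, Pow(-3, -1))), -3168) = Mul(Mul(6, Mul(2, 2, Rational(-1, 3))), -3168) = Mul(Mul(6, Rational(-4, 3)), -3168) = Mul(-8, -3168) = 25344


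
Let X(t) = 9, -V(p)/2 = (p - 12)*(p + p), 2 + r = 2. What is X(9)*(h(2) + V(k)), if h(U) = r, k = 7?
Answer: 1260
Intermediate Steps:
r = 0 (r = -2 + 2 = 0)
V(p) = -4*p*(-12 + p) (V(p) = -2*(p - 12)*(p + p) = -2*(-12 + p)*2*p = -4*p*(-12 + p))
h(U) = 0
X(9)*(h(2) + V(k)) = 9*(0 + 4*7*(12 - 1*7)) = 9*(0 + 4*7*(12 - 7)) = 9*(0 + 4*7*5) = 9*(0 + 140) = 9*140 = 1260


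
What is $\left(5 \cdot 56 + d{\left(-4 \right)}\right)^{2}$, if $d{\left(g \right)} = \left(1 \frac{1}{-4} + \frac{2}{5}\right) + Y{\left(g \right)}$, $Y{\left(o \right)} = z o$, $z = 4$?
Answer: $\frac{27910089}{400} \approx 69775.0$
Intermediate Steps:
$Y{\left(o \right)} = 4 o$
$d{\left(g \right)} = \frac{3}{20} + 4 g$ ($d{\left(g \right)} = \left(1 \frac{1}{-4} + \frac{2}{5}\right) + 4 g = \left(1 \left(- \frac{1}{4}\right) + 2 \cdot \frac{1}{5}\right) + 4 g = \left(- \frac{1}{4} + \frac{2}{5}\right) + 4 g = \frac{3}{20} + 4 g$)
$\left(5 \cdot 56 + d{\left(-4 \right)}\right)^{2} = \left(5 \cdot 56 + \left(\frac{3}{20} + 4 \left(-4\right)\right)\right)^{2} = \left(280 + \left(\frac{3}{20} - 16\right)\right)^{2} = \left(280 - \frac{317}{20}\right)^{2} = \left(\frac{5283}{20}\right)^{2} = \frac{27910089}{400}$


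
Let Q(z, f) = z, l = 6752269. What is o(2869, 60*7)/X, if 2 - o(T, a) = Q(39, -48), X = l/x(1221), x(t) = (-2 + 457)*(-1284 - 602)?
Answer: 31750810/6752269 ≈ 4.7022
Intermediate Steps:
x(t) = -858130 (x(t) = 455*(-1886) = -858130)
X = -6752269/858130 (X = 6752269/(-858130) = 6752269*(-1/858130) = -6752269/858130 ≈ -7.8686)
o(T, a) = -37 (o(T, a) = 2 - 1*39 = 2 - 39 = -37)
o(2869, 60*7)/X = -37/(-6752269/858130) = -37*(-858130/6752269) = 31750810/6752269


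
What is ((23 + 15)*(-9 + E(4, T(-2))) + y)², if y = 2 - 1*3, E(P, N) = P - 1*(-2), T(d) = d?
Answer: 13225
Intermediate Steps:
E(P, N) = 2 + P (E(P, N) = P + 2 = 2 + P)
y = -1 (y = 2 - 3 = -1)
((23 + 15)*(-9 + E(4, T(-2))) + y)² = ((23 + 15)*(-9 + (2 + 4)) - 1)² = (38*(-9 + 6) - 1)² = (38*(-3) - 1)² = (-114 - 1)² = (-115)² = 13225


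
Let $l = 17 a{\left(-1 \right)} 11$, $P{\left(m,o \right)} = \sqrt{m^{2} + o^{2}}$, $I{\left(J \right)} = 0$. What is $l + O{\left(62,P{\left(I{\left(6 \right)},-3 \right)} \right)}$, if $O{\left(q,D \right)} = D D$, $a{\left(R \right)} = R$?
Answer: $-178$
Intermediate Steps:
$O{\left(q,D \right)} = D^{2}$
$l = -187$ ($l = 17 \left(-1\right) 11 = \left(-17\right) 11 = -187$)
$l + O{\left(62,P{\left(I{\left(6 \right)},-3 \right)} \right)} = -187 + \left(\sqrt{0^{2} + \left(-3\right)^{2}}\right)^{2} = -187 + \left(\sqrt{0 + 9}\right)^{2} = -187 + \left(\sqrt{9}\right)^{2} = -187 + 3^{2} = -187 + 9 = -178$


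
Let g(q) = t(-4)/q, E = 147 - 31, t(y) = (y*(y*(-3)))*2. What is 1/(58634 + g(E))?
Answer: 29/1700362 ≈ 1.7055e-5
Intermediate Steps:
t(y) = -6*y² (t(y) = (y*(-3*y))*2 = -3*y²*2 = -6*y²)
E = 116
g(q) = -96/q (g(q) = (-6*(-4)²)/q = (-6*16)/q = -96/q)
1/(58634 + g(E)) = 1/(58634 - 96/116) = 1/(58634 - 96*1/116) = 1/(58634 - 24/29) = 1/(1700362/29) = 29/1700362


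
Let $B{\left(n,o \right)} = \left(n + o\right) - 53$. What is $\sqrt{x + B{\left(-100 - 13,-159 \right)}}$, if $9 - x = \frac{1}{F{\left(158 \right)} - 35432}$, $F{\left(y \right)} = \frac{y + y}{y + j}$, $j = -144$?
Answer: $\frac{i \sqrt{19414265315034}}{247866} \approx 17.776 i$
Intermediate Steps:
$B{\left(n,o \right)} = -53 + n + o$
$F{\left(y \right)} = \frac{2 y}{-144 + y}$ ($F{\left(y \right)} = \frac{y + y}{y - 144} = \frac{2 y}{-144 + y}$)
$x = \frac{2230801}{247866}$ ($x = 9 - \frac{1}{2 \cdot 158 \frac{1}{-144 + 158} - 35432} = 9 - \frac{1}{2 \cdot 158 \cdot \frac{1}{14} - 35432} = 9 - \frac{1}{\frac{158}{7} - 35432} = 9 - \frac{1}{- \frac{247866}{7}} = 9 - - \frac{7}{247866} = 9 + \frac{7}{247866} = \frac{2230801}{247866} \approx 9.0$)
$\sqrt{x + B{\left(-100 - 13,-159 \right)}} = \sqrt{\frac{2230801}{247866} - 325} = \sqrt{- \frac{78325649}{247866}} = \frac{i \sqrt{19414265315034}}{247866}$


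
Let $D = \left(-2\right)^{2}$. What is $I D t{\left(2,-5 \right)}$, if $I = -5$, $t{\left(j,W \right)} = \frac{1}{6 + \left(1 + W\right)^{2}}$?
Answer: $- \frac{10}{11} \approx -0.90909$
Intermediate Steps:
$D = 4$
$I D t{\left(2,-5 \right)} = \frac{\left(-5\right) 4}{6 + \left(1 - 5\right)^{2}} = - \frac{20}{6 + \left(-4\right)^{2}} = - \frac{20}{6 + 16} = - \frac{20}{22} = \left(-20\right) \frac{1}{22} = - \frac{10}{11}$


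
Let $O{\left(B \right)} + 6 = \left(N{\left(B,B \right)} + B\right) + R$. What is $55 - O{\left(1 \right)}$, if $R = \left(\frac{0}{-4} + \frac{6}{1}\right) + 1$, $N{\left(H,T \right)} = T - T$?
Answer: $53$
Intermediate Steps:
$N{\left(H,T \right)} = 0$
$R = 7$ ($R = \left(0 \left(- \frac{1}{4}\right) + 6 \cdot 1\right) + 1 = \left(0 + 6\right) + 1 = 6 + 1 = 7$)
$O{\left(B \right)} = 1 + B$ ($O{\left(B \right)} = -6 + \left(\left(0 + B\right) + 7\right) = -6 + \left(B + 7\right) = -6 + \left(7 + B\right) = 1 + B$)
$55 - O{\left(1 \right)} = 55 - \left(1 + 1\right) = 55 - 2 = 53$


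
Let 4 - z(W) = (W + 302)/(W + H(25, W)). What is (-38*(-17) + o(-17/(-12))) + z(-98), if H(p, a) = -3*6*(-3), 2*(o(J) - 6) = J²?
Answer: 2096075/3168 ≈ 661.64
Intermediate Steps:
o(J) = 6 + J²/2
H(p, a) = 54 (H(p, a) = -18*(-3) = 54)
z(W) = 4 - (302 + W)/(54 + W) (z(W) = 4 - (W + 302)/(W + 54) = 4 - (302 + W)/(54 + W))
(-38*(-17) + o(-17/(-12))) + z(-98) = (-38*(-17) + (6 + (-17/(-12))²/2)) + (-86 + 3*(-98))/(54 - 98) = (646 + (6 + (-17*(-1/12))²/2)) + (-86 - 294)/(-44) = (646 + (6 + (17/12)²/2)) - 1/44*(-380) = (646 + (6 + (½)*(289/144))) + 95/11 = (646 + (6 + 289/288)) + 95/11 = (646 + 2017/288) + 95/11 = 188065/288 + 95/11 = 2096075/3168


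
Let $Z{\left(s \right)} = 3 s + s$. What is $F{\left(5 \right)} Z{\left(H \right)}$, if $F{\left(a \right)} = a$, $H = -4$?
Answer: $-80$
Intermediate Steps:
$Z{\left(s \right)} = 4 s$
$F{\left(5 \right)} Z{\left(H \right)} = 5 \cdot 4 \left(-4\right) = 5 \left(-16\right) = -80$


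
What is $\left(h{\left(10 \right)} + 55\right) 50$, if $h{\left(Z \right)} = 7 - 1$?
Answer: $3050$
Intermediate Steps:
$h{\left(Z \right)} = 6$ ($h{\left(Z \right)} = 7 - 1 = 6$)
$\left(h{\left(10 \right)} + 55\right) 50 = \left(6 + 55\right) 50 = 61 \cdot 50 = 3050$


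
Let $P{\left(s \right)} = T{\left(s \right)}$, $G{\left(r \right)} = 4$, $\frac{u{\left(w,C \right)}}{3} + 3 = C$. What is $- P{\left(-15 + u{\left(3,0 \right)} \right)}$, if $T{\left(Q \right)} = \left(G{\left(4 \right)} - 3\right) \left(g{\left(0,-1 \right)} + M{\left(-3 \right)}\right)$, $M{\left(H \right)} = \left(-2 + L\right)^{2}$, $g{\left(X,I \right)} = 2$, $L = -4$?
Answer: $-38$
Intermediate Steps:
$u{\left(w,C \right)} = -9 + 3 C$
$M{\left(H \right)} = 36$ ($M{\left(H \right)} = \left(-2 - 4\right)^{2} = \left(-6\right)^{2} = 36$)
$T{\left(Q \right)} = 38$ ($T{\left(Q \right)} = \left(4 - 3\right) \left(2 + 36\right) = 1 \cdot 38 = 38$)
$P{\left(s \right)} = 38$
$- P{\left(-15 + u{\left(3,0 \right)} \right)} = \left(-1\right) 38 = -38$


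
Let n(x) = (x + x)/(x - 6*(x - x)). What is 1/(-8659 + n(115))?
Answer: -1/8657 ≈ -0.00011551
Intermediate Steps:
n(x) = 2 (n(x) = (2*x)/(x - 6*0) = (2*x)/(x + 0) = (2*x)/x = 2)
1/(-8659 + n(115)) = 1/(-8659 + 2) = 1/(-8657) = -1/8657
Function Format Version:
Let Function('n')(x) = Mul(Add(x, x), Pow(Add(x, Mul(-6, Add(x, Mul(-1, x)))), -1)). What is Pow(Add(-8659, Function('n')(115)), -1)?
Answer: Rational(-1, 8657) ≈ -0.00011551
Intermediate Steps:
Function('n')(x) = 2 (Function('n')(x) = Mul(Mul(2, x), Pow(Add(x, Mul(-6, 0)), -1)) = Mul(Mul(2, x), Pow(Add(x, 0), -1)) = Mul(Mul(2, x), Pow(x, -1)) = 2)
Pow(Add(-8659, Function('n')(115)), -1) = Pow(Add(-8659, 2), -1) = Pow(-8657, -1) = Rational(-1, 8657)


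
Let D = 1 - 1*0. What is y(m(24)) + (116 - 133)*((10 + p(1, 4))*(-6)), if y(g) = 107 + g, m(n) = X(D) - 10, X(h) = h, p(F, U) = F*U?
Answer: 1526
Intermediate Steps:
D = 1 (D = 1 + 0 = 1)
m(n) = -9 (m(n) = 1 - 10 = -9)
y(m(24)) + (116 - 133)*((10 + p(1, 4))*(-6)) = (107 - 9) + (116 - 133)*((10 + 1*4)*(-6)) = 98 - 17*(10 + 4)*(-6) = 98 - 238*(-6) = 98 - 17*(-84) = 98 + 1428 = 1526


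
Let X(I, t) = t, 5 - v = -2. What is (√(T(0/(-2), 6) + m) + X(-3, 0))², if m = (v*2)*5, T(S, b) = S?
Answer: 70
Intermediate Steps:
v = 7 (v = 5 - 1*(-2) = 5 + 2 = 7)
m = 70 (m = (7*2)*5 = 14*5 = 70)
(√(T(0/(-2), 6) + m) + X(-3, 0))² = (√(0/(-2) + 70) + 0)² = (√(0*(-½) + 70) + 0)² = (√(0 + 70) + 0)² = (√70 + 0)² = (√70)² = 70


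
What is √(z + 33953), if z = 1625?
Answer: √35578 ≈ 188.62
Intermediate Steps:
√(z + 33953) = √(1625 + 33953) = √35578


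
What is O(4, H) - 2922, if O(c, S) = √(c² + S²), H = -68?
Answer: -2922 + 4*√290 ≈ -2853.9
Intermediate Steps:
O(c, S) = √(S² + c²)
O(4, H) - 2922 = √((-68)² + 4²) - 2922 = √(4624 + 16) - 2922 = √4640 - 2922 = 4*√290 - 2922 = -2922 + 4*√290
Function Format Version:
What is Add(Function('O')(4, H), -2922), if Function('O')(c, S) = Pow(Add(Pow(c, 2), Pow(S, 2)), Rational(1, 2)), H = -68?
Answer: Add(-2922, Mul(4, Pow(290, Rational(1, 2)))) ≈ -2853.9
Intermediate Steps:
Function('O')(c, S) = Pow(Add(Pow(S, 2), Pow(c, 2)), Rational(1, 2))
Add(Function('O')(4, H), -2922) = Add(Pow(Add(Pow(-68, 2), Pow(4, 2)), Rational(1, 2)), -2922) = Add(Pow(Add(4624, 16), Rational(1, 2)), -2922) = Add(Pow(4640, Rational(1, 2)), -2922) = Add(Mul(4, Pow(290, Rational(1, 2))), -2922) = Add(-2922, Mul(4, Pow(290, Rational(1, 2))))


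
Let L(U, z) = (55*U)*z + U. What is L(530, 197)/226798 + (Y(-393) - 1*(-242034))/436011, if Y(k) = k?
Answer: 426474958233/16481070463 ≈ 25.877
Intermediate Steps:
L(U, z) = U + 55*U*z (L(U, z) = 55*U*z + U = U + 55*U*z)
L(530, 197)/226798 + (Y(-393) - 1*(-242034))/436011 = (530*(1 + 55*197))/226798 + (-393 - 1*(-242034))/436011 = (530*(1 + 10835))*(1/226798) + (-393 + 242034)*(1/436011) = (530*10836)*(1/226798) + 241641*(1/436011) = 5743080*(1/226798) + 80547/145337 = 2871540/113399 + 80547/145337 = 426474958233/16481070463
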